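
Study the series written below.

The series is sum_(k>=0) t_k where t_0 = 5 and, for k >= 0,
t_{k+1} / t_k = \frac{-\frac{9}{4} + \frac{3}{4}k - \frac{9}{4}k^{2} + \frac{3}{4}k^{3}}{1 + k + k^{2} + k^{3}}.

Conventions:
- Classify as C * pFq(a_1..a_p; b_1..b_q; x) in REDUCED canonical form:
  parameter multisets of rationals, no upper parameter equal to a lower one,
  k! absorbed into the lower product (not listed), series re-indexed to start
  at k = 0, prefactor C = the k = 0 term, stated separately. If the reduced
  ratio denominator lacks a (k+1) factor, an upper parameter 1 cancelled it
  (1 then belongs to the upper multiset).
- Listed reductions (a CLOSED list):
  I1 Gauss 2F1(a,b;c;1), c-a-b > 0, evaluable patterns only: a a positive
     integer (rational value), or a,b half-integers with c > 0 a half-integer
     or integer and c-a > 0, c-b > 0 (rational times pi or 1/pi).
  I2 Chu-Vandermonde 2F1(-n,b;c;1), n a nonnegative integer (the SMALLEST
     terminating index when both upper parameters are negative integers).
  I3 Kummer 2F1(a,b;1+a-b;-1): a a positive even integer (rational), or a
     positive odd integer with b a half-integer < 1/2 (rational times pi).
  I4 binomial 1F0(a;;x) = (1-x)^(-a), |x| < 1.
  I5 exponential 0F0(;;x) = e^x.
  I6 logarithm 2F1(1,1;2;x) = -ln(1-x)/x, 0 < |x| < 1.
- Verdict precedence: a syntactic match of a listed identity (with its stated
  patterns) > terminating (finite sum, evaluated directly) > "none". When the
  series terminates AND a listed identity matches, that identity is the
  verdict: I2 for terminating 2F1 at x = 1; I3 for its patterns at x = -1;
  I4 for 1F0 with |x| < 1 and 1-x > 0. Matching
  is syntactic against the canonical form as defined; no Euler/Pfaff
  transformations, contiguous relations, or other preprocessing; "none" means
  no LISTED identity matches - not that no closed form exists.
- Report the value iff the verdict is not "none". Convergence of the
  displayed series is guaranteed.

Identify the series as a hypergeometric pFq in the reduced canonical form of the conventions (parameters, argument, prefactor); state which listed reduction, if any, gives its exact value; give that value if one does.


The series (x = \frac{3}{4}) is 1F0: upper {-3}, lower {-}, prefactor 5. Verdict: the I4 binomial reduction applies (the 1F0 binomial series: exponent 3, x = \frac{3}{4}). Its exact value is \frac{5}{64}.

The tell: x = \frac{3}{4} and the ratio is unreduced: k^2 + 1 divides both sides (C = 5).
Step ratio: r(k) = \frac{3}{4} * (k-3) / [(k+1)] - rational; roots negated = parameters, x = \frac{3}{4}, C = 5.


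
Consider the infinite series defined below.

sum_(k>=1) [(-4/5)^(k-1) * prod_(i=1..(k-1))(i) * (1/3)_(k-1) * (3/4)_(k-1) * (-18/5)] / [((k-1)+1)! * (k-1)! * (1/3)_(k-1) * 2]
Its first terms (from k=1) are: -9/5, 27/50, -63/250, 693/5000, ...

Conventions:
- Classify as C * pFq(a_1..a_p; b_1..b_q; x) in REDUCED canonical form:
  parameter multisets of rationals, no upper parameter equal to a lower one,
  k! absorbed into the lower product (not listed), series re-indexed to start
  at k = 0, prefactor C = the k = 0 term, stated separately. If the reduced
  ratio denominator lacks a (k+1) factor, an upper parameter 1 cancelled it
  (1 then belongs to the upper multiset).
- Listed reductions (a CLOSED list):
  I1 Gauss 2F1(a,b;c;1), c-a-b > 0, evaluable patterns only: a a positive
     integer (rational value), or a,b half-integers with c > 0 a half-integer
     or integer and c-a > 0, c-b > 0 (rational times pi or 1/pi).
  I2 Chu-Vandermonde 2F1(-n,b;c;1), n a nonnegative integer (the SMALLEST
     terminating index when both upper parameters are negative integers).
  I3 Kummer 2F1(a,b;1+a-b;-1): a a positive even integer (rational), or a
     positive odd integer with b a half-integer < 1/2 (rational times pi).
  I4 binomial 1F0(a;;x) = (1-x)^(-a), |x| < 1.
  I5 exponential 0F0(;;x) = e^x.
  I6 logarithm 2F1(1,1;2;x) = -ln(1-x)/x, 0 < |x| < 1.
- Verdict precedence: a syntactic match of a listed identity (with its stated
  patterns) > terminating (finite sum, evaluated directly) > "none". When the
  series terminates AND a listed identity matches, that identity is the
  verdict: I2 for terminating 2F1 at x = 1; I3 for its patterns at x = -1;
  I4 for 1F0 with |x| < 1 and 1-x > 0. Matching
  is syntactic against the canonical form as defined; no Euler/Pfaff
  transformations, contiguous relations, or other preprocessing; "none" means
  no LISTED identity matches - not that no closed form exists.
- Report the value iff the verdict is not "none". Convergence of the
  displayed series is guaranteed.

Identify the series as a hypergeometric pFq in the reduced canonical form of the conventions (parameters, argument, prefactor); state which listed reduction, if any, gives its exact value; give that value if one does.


Classification (C = -9/5): 2F1 with upper {3/4, 1}, lower {2}, argument x = -4/5. Verdict: none - at argument -4/5 the multisets {3/4, 1} ; {2} match no listed identity.

The tell: with t_0 = -9/5, the constant factors (prefactor -9/5) combine into one prefactor.
Term ratio: r(k) = (-4/5) * (k+3/4) (k+1) / [(k+2) (k+1)] - rational; roots negated = parameters, x = (-4/5), C = -9/5.


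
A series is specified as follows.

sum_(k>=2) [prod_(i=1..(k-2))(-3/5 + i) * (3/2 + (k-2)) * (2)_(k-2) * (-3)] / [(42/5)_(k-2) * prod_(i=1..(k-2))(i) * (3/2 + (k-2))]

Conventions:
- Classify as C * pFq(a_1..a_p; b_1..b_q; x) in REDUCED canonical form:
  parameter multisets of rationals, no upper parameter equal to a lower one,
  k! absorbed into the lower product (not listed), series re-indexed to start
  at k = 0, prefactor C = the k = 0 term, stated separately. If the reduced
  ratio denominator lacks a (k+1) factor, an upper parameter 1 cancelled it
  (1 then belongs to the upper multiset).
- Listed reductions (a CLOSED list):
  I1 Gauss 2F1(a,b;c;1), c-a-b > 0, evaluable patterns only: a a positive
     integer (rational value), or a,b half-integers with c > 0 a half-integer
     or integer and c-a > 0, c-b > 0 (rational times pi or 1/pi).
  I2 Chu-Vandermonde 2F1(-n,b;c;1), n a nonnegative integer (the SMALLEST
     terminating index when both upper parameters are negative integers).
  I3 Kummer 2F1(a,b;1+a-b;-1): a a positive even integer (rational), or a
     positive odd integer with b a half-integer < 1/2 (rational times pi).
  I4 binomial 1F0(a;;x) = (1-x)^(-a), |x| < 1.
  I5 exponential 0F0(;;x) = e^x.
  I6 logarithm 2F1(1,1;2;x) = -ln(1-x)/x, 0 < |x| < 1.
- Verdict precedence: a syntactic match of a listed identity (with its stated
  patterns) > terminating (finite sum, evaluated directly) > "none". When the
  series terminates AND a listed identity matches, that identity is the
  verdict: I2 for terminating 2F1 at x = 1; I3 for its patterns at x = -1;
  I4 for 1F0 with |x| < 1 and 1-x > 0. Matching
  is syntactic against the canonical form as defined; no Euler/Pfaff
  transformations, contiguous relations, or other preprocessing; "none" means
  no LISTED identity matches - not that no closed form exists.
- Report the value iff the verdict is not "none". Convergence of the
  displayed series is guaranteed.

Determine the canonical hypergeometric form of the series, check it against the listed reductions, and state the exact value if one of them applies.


The series (x = 1) is 2F1: upper {2/5, 2}, lower {42/5}, prefactor -3. Verdict: Gauss's theorem (I1) applies (x = 1: the Gamma ratio telescopes since c-a-b = 6 > 0 and a = 2 in Z>0). Value: -592/175.

Structural cue: t_0 = -3 here, and striking the common factor k + 3/2 reduces the term (prefactor -3).
Consecutive-term ratio: r(k) = 1 * (k+2/5) (k+2) / [(k+42/5) (k+1)] ; factor over Q: parameters, x = 1, and C = -3.


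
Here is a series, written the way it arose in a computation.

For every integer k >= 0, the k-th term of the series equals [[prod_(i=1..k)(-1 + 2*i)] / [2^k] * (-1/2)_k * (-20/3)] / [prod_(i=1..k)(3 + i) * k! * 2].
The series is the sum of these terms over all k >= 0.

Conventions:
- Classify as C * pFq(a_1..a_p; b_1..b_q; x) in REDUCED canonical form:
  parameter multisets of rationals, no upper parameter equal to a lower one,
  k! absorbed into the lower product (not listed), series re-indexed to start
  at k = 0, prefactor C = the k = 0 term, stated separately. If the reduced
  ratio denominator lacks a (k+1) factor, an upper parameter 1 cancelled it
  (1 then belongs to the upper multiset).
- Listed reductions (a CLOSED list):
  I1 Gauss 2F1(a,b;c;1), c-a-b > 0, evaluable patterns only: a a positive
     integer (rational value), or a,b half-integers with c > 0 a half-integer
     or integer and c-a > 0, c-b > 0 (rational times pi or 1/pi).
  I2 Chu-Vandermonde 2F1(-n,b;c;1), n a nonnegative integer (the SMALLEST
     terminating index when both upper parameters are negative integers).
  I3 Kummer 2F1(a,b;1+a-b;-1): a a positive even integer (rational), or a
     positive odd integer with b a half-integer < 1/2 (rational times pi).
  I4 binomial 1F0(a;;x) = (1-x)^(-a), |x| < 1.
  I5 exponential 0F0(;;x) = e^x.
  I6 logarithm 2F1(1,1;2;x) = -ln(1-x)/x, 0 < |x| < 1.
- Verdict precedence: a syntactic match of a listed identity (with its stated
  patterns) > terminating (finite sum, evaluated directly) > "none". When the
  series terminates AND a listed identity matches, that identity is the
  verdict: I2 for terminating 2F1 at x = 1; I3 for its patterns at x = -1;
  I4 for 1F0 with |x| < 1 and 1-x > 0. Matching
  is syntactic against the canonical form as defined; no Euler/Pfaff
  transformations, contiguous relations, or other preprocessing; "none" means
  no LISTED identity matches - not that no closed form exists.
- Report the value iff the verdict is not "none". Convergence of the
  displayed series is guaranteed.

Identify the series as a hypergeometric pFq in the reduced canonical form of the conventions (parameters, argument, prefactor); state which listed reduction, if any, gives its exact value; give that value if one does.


Canonical form: C = -10/3 times 2F1 with upper {-1/2, 1/2}, lower {4}, x = 1. Verdict: Gauss (I1, half-integer pattern) matches (x = 1; upper {-1/2, 1/2} half-integers, c = 4 in the evaluable pattern). Sum: (-1024/105) / pi.

The tell: from the first term -10/3: the constant factors (C = -10/3, x = 1) combine into one prefactor.
Adjacent-term ratio: r(k) = 1 * (k-1/2) (k+1/2) / [(k+4) (k+1)] - rational in k, leading ratio 1; with t_0 = -10/3, classification follows.


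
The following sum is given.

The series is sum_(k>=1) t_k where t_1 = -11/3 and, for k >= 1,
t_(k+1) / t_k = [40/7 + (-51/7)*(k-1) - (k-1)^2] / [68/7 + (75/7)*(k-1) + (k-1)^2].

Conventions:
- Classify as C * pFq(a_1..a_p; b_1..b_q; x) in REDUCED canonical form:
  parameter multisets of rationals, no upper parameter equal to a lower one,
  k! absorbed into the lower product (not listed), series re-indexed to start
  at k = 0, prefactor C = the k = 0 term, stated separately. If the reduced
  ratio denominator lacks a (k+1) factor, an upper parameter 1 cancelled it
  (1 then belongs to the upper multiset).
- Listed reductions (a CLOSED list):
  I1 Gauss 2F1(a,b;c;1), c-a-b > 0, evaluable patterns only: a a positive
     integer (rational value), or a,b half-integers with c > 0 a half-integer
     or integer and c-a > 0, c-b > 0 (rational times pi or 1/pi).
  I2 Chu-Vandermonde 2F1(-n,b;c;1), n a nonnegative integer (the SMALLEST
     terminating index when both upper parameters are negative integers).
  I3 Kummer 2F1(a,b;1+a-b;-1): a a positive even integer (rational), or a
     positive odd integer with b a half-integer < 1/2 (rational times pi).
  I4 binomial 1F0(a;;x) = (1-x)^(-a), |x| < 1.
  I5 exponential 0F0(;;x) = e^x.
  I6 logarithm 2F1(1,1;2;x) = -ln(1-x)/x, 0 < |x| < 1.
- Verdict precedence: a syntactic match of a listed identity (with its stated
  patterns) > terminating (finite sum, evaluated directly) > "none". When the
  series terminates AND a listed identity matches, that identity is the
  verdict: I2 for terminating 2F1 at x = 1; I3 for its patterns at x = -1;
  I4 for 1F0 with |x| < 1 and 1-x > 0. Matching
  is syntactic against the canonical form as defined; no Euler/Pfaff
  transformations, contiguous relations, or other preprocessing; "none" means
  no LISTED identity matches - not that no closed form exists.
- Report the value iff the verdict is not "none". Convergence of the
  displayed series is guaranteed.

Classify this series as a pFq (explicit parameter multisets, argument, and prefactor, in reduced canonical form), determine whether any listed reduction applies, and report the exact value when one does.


The series (x = -1) is 2F1: upper {-5/7, 8}, lower {68/7}, prefactor -11/3. Verdict: Kummer (I3) applies (x = -1; c = 68/7 equals 1+a-b for upper {-5/7, 8}: listed pattern). Sum: -94611/16807.

Key observation: from the first term -11/3: the expanded ratio factors over Q; C = -11/3, roots give parameters.
Consecutive-term ratio: r(k) = (-1) * (k-5/7) (k+8) / [(k+68/7) (k+1)] - rational in k. x = (-1); t_0 = -11/3; negate the roots.


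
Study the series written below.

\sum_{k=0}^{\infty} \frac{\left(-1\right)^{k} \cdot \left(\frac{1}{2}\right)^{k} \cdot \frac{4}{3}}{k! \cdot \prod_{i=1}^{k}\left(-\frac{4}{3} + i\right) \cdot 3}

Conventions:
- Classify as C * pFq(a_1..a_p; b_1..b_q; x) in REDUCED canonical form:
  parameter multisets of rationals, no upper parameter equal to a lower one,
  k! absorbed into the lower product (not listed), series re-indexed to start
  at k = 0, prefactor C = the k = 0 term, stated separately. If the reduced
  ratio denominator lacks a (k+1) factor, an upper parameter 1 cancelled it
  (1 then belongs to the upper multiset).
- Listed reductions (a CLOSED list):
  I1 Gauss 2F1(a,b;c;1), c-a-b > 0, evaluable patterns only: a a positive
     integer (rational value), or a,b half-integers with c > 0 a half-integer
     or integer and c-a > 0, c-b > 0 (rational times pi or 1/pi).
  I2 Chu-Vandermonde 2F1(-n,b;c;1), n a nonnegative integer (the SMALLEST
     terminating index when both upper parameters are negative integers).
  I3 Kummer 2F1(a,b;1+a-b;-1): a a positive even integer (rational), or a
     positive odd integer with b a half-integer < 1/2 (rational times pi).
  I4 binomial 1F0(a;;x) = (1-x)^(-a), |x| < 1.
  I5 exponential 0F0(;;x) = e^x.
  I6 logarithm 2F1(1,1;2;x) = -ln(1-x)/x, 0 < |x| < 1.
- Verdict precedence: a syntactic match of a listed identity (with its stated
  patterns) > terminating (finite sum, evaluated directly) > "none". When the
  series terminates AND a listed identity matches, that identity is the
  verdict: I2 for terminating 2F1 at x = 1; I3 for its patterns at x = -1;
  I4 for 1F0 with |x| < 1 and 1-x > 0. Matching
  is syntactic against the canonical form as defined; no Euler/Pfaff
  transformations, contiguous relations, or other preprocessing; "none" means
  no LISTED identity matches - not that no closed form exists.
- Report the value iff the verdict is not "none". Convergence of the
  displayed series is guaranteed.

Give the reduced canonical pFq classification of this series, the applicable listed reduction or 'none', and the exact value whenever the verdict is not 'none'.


Structural cue: from the first term \frac{4}{9}: the (-1)^k factor (prefactor 4/9) folds into the argument's sign.
Consecutive-term ratio: r(k) = -\frac{1}{2} * 1 / [(k-\frac{1}{3}) (k+1)] ; factor over Q: parameters, x = -\frac{1}{2}, and C = \frac{4}{9}.

The series (x = -\frac{1}{2}) is 0F1: upper {-}, lower {-\frac{1}{3}}, prefactor \frac{4}{9}. Verdict: none. A 0F1 with upper {-} fits none of I1-I6 at x = -\frac{1}{2}; the sum runs forever.


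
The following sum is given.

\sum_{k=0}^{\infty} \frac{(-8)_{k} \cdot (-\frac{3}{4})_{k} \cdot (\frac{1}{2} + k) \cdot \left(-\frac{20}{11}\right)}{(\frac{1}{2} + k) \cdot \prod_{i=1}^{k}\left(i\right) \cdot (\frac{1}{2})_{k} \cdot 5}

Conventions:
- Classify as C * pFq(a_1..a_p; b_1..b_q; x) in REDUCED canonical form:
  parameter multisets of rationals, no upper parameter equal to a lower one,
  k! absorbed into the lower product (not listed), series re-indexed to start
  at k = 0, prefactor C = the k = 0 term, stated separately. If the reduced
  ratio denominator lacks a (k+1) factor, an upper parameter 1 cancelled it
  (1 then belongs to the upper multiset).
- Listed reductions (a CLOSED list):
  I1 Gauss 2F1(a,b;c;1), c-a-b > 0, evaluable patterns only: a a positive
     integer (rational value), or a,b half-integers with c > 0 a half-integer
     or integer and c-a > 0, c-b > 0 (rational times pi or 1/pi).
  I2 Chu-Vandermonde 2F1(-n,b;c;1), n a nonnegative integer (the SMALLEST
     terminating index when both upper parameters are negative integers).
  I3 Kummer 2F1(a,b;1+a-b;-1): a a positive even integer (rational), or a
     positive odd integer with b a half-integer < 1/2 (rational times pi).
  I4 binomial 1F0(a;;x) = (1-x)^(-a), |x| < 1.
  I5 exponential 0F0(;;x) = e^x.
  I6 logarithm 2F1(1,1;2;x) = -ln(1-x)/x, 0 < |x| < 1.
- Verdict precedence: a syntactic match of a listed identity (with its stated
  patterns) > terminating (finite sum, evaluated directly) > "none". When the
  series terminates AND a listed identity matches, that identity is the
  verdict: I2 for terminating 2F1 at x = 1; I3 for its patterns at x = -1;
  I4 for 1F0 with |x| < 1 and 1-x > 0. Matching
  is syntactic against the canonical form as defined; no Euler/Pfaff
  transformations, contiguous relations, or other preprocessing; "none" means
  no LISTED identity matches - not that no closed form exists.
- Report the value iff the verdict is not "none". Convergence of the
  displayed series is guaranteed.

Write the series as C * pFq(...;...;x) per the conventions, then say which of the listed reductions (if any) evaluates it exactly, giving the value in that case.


Key observation: t_0 being -\frac{4}{11}, the product of the first k integers (C = -4/11, x = 1) is k!.
Ratio: r(k) = 1 * (k-8) (k-\frac{3}{4}) / [(k+\frac{1}{2}) (k+1)] - rational in k. x = 1; t_0 = -\frac{4}{11}; negate the roots.

Canonical form: C = -\frac{4}{11} times 2F1 with upper {-8, -\frac{3}{4}}, lower {\frac{1}{2}}, x = 1. Verdict: Chu-Vandermonde (I2) matches (terminating 2F1 at x = 1 with n = 8, b = -3/4, c = \frac{1}{2}). Its exact value is -\frac{2465}{704}.


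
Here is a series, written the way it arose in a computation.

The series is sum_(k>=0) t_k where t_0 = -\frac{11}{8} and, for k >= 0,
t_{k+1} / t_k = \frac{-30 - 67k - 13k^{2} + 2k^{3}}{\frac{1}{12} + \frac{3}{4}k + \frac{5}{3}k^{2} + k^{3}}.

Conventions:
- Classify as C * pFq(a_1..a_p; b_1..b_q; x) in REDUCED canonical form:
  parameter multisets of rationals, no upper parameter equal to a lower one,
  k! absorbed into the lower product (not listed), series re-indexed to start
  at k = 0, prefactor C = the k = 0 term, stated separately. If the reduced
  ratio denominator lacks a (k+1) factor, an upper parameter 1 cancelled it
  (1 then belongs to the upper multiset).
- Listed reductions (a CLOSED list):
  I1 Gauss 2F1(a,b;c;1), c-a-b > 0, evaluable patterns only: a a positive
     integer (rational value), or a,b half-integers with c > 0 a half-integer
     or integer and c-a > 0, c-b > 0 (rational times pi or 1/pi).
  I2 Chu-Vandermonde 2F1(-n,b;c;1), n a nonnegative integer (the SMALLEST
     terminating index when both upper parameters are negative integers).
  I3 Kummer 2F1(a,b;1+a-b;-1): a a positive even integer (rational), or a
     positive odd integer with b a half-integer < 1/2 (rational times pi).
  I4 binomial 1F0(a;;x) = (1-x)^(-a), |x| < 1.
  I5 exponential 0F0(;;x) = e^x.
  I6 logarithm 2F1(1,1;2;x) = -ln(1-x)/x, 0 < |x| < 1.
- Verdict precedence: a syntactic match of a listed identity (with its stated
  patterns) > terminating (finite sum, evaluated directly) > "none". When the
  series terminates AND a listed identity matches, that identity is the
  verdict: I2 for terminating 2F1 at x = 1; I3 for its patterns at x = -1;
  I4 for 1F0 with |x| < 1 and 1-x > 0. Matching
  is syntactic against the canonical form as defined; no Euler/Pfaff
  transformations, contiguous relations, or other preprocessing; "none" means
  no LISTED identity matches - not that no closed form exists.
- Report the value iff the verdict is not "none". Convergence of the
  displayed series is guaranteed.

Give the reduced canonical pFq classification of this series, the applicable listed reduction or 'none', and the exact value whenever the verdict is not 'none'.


This is -\frac{11}{8} * 2F1(-10, 3; \frac{1}{6}; 2) in reduced canonical form. Verdict: terminating (-10 upstairs). 11 nonzero terms in all; added directly. Its exact value is -\frac{65191257432631}{3411040360}.

Structural cue: x = 2 and cancel k + 1/2 from the displayed ratio first; then C = -11/8, x = 2.
Adjacent-term ratio: r(k) = 2 * (k-10) (k+3) / [(k+\frac{1}{6}) (k+1)] - rational in k. x = 2; t_0 = -\frac{11}{8}; negate the roots.


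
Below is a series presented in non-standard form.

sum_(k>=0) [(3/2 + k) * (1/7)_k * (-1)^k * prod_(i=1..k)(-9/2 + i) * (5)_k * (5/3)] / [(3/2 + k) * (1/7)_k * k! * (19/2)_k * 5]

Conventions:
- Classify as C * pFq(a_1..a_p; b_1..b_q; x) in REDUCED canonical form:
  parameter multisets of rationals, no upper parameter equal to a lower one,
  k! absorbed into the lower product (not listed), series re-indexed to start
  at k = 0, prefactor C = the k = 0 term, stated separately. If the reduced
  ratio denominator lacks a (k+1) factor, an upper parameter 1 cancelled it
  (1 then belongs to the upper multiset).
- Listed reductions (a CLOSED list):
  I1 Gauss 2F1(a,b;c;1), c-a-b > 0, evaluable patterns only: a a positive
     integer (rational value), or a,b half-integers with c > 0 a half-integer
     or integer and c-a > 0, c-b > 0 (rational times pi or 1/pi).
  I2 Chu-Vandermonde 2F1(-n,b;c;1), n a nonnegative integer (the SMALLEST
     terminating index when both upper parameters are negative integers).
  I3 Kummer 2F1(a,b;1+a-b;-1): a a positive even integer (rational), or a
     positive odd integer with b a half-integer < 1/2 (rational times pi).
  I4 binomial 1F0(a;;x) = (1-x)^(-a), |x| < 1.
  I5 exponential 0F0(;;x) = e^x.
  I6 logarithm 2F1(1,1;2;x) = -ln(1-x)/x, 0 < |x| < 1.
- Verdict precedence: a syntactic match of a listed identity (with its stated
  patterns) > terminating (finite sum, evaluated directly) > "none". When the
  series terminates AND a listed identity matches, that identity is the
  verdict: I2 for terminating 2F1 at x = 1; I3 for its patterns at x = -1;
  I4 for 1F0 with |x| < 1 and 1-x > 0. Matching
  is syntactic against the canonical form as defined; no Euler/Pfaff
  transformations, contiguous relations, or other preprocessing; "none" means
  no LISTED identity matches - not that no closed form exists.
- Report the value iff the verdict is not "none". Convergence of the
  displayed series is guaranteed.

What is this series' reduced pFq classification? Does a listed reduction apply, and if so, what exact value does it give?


Structural cue: from the first term 1/3: the parameter 1/7 appears in both the upper and lower lists and cancels (alongside the other common factor).
Step ratio: r(k) = (-1) * (k-7/2) (k+5) / [(k+19/2) (k+1)] - rational; roots negated = parameters, x = (-1), C = 1/3.

With C = 1/3: the canonical form is 2F1(-7/2, 5; 19/2; -1). Verdict: this is the Kummer evaluation I3 (x = -1; c = 19/2 equals 1+a-b for upper {-7/2, 5}: listed pattern). Value: (255255/524288) * pi.


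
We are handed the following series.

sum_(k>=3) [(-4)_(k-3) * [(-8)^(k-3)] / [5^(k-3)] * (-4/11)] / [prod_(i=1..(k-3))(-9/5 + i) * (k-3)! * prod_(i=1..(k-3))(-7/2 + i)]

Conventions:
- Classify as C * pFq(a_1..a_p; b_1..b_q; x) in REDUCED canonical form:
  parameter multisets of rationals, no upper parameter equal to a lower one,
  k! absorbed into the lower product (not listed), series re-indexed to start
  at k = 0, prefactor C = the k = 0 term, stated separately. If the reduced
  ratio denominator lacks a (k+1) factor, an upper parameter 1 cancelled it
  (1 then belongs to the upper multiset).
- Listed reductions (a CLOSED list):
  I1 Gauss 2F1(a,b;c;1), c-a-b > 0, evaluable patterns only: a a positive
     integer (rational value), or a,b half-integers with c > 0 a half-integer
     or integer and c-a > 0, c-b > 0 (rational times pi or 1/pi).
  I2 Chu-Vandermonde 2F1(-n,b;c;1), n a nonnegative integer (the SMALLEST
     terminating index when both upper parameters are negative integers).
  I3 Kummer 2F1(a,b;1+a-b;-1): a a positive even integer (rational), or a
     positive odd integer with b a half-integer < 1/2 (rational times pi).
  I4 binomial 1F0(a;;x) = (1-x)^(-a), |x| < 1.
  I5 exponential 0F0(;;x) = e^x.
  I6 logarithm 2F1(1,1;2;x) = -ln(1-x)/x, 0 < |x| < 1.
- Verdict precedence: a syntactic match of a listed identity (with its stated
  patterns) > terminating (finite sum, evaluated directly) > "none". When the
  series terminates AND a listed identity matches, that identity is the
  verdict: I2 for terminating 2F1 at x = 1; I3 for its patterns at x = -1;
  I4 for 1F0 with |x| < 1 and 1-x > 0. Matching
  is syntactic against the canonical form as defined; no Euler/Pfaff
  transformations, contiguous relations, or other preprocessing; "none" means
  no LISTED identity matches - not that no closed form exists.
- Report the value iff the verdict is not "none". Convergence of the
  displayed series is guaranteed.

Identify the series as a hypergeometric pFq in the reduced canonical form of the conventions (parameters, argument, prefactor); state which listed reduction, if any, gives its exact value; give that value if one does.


Prefactor -4/11, argument -8/5: 1F2 with upper {-4} over lower {-5/2, -4/5}. Verdict: terminating - upper parameter -4 makes this a finite sum (last index 4), evaluated exactly. Its exact value is -26836/1815.

The tell: from the first term -4/11: the lower running product (prefactor -4/11) is a rising factorial.
Consecutive-term ratio: r(k) = (-8/5) * (k-4) / [(k-5/2) (k-4/5) (k+1)] ; factor over Q: parameters, x = (-8/5), and C = -4/11.


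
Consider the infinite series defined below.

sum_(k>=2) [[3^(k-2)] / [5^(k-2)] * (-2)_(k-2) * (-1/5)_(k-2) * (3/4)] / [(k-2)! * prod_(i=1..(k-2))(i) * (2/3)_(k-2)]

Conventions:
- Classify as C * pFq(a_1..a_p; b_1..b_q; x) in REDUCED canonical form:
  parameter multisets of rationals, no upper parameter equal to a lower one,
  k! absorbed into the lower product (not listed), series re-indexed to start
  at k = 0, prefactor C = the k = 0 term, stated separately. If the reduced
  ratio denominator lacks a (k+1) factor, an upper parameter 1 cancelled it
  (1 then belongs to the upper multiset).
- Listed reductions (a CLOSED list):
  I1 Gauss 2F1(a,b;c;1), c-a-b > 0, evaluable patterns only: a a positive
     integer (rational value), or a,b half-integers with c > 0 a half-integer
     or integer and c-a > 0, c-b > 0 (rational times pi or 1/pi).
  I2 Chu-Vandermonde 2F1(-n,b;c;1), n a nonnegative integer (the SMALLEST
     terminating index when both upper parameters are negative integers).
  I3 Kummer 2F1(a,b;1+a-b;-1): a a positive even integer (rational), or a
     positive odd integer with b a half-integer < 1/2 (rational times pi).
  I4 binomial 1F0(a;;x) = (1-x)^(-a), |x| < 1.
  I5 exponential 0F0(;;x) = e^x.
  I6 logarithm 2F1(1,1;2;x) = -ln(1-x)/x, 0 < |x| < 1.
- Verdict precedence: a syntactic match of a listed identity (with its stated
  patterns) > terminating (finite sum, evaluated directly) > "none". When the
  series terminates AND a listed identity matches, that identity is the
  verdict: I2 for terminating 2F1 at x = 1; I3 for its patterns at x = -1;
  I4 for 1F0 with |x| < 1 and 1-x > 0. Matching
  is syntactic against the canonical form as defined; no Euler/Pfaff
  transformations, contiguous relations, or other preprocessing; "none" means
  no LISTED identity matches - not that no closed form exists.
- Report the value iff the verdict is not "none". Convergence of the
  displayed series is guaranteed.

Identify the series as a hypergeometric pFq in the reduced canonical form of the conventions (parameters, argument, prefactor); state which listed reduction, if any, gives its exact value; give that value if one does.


x = 3/5 here; the reduced form reads 2F2, upper {-2, -1/5}, lower {2/3, 1}, C = 3/4. Verdict: terminating. (-2)_k vanishes past k = 2, leaving a 3-term sum, computed directly. Its exact value is 12507/12500.

Key step: t_0 being 3/4, the lower running product (C = 3/4) is a rising factorial.
Term ratio: r(k) = (3/5) * (k-2) (k-1/5) / [(k+2/3) (k+1) (k+1)] - rational in k, leading ratio (3/5); with t_0 = 3/4, classification follows.


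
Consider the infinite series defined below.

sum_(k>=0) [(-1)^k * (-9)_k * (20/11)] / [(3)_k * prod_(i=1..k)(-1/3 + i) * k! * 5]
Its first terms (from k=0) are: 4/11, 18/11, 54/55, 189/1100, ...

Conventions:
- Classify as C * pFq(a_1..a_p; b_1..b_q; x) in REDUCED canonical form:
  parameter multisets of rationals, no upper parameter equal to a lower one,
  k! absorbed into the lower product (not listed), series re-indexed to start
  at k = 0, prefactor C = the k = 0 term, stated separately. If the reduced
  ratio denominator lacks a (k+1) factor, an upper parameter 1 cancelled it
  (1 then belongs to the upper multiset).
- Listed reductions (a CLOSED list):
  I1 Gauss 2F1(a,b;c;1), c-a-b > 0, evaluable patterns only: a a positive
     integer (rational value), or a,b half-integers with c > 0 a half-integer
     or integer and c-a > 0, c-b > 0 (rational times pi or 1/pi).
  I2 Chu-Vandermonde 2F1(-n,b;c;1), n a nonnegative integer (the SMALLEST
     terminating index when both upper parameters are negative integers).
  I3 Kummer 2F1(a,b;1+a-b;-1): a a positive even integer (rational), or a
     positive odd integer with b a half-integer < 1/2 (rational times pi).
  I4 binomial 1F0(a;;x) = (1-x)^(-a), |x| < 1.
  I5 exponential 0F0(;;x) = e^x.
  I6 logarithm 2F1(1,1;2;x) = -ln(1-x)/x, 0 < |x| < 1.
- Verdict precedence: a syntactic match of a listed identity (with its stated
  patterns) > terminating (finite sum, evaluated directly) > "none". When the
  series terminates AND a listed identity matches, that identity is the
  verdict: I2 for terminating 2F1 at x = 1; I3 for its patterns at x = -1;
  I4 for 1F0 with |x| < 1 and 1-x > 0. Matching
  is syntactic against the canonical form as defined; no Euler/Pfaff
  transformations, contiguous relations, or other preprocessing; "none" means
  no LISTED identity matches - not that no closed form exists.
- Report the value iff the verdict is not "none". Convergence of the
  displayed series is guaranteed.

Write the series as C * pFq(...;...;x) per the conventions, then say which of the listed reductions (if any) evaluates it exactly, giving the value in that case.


The series (x = -1) is 1F2: upper {-9}, lower {2/3, 3}, prefactor 4/11. Verdict: terminating. (-9)_k vanishes past k = 9, leaving a 10-term sum, computed directly. Sum: 5373237580193297/1697321866240000.

Key observation: t_0 being 4/11, the constant factors (prefactor 4/11) combine into one prefactor.
Term ratio: r(k) = (-1) * (k-9) / [(k+2/3) (k+3) (k+1)] - poly over poly, x = (-1) from leading terms; C = 4/11 at k = 0.


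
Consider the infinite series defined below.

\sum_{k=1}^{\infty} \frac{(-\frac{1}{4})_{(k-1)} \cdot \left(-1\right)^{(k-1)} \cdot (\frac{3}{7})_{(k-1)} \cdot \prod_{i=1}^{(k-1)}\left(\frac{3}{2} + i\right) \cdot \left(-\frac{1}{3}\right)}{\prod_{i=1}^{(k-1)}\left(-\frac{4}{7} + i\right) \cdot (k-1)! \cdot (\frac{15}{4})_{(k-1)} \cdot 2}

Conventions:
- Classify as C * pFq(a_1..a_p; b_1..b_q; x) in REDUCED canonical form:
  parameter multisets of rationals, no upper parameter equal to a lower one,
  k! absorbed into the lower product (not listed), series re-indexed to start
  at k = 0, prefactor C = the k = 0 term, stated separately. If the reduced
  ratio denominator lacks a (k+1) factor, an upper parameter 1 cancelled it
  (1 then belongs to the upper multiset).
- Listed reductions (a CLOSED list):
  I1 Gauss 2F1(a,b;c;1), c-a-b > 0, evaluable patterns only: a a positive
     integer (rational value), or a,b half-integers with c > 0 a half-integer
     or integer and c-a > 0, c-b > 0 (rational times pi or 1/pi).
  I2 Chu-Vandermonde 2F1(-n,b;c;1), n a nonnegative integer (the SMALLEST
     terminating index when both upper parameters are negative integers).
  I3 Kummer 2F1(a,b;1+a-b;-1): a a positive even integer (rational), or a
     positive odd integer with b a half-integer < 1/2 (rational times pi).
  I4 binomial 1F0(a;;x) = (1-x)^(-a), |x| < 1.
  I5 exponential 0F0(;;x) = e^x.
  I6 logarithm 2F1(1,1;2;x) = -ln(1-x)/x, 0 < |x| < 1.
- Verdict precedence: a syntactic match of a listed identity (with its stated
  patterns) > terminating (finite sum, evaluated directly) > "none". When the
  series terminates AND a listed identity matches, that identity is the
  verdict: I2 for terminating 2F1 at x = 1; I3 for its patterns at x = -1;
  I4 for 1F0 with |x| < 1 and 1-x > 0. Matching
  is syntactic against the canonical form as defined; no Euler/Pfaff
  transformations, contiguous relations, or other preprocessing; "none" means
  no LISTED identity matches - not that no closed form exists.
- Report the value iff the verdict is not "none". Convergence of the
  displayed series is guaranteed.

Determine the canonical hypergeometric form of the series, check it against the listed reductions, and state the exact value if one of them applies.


This is -\frac{1}{6} * 2F1(-\frac{1}{4}, \frac{5}{2}; \frac{15}{4}; -1) in reduced canonical form. Verdict: none (x = -1): each listed identity misses the multisets {-\frac{1}{4}, \frac{5}{2}} ; {\frac{15}{4}}.

Structural cue: x = -1 and the lower running product (C = -1/6, x = -1) is a rising factorial.
Term ratio: r(k) = -1 * (k-\frac{1}{4}) (k+\frac{5}{2}) / [(k+\frac{15}{4}) (k+1)] - poly over poly, x = -1 from leading terms; C = -\frac{1}{6} at k = 0.


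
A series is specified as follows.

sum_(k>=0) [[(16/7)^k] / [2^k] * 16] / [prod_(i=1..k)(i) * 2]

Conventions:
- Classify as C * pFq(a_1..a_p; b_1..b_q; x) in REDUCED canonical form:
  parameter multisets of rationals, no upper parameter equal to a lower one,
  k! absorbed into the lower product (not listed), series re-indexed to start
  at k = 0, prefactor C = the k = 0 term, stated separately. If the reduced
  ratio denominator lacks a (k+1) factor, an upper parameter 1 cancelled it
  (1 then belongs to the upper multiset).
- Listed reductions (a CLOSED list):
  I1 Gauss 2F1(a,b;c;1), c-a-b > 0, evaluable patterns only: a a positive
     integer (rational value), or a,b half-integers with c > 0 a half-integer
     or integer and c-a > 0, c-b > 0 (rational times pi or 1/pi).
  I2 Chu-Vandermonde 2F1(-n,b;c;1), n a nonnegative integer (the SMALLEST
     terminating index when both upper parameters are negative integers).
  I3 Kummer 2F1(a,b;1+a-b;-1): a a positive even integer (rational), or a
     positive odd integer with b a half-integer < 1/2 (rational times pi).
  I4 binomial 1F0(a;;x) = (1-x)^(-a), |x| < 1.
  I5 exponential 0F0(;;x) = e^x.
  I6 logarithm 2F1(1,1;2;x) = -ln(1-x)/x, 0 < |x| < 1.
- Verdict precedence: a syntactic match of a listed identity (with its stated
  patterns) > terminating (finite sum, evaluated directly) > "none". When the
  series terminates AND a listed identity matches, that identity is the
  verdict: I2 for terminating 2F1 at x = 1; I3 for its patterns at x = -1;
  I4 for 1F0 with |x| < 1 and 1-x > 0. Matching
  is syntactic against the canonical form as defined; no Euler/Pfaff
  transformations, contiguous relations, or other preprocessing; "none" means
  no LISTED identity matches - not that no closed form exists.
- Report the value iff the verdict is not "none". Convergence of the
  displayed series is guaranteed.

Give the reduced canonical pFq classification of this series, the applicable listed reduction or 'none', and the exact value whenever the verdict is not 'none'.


Reduced: x = 8/7, 0F0, upper = {-}, lower = {-}, C = 8. Verdict (x = 8/7): exponential (I5) applies (the 0F0 exponential series at x = 8/7). Its exact value is 8 * e^(8/7).

Key observation: t_0 = 8 here, and the constant factors (prefactor 8) combine into one prefactor.
Step ratio: r(k) = (8/7) * 1 / [(k+1)] ; factor over Q: parameters, x = (8/7), and C = 8.


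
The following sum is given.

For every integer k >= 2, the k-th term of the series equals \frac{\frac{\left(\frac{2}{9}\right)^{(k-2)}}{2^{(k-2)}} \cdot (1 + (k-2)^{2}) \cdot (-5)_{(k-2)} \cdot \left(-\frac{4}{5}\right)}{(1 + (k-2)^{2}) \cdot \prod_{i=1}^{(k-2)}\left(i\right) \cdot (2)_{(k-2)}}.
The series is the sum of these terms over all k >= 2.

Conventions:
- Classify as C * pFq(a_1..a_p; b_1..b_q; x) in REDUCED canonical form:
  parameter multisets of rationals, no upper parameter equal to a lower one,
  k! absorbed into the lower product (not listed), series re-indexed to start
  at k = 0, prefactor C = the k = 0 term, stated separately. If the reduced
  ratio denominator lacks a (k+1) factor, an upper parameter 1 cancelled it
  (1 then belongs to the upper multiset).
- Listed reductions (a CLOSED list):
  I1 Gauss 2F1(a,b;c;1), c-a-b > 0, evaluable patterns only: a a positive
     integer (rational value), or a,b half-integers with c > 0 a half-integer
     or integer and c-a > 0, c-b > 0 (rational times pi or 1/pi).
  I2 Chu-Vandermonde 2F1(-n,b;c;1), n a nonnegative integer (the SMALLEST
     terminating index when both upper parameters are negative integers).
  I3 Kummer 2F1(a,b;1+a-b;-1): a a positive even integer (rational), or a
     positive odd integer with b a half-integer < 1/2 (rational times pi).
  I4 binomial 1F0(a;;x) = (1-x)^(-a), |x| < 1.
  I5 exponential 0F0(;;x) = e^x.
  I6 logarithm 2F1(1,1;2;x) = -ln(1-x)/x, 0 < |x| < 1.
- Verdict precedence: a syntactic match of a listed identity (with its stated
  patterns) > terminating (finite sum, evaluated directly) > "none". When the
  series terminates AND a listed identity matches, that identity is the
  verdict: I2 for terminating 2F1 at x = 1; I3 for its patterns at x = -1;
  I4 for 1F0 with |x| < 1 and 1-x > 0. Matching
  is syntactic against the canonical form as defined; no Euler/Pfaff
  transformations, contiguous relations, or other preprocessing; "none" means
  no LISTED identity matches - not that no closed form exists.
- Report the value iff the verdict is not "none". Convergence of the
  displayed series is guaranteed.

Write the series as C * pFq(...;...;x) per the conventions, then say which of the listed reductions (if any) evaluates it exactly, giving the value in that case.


At argument \frac{1}{9}: a 1F1 with upper {-5}, lower {2}, scaled by C = -\frac{4}{5}. Verdict: terminating. With -5 upstairs the series is a 6-term polynomial sum; evaluated term by term. Sum: -\frac{31556249}{53144100}.

First insight: t_0 = -\frac{4}{5} here, and the product of the first k integers (C = -4/5) is k!.
Term ratio: r(k) = \frac{1}{9} * (k-5) / [(k+2) (k+1)] - rational in k, leading ratio \frac{1}{9}; with t_0 = -\frac{4}{5}, classification follows.


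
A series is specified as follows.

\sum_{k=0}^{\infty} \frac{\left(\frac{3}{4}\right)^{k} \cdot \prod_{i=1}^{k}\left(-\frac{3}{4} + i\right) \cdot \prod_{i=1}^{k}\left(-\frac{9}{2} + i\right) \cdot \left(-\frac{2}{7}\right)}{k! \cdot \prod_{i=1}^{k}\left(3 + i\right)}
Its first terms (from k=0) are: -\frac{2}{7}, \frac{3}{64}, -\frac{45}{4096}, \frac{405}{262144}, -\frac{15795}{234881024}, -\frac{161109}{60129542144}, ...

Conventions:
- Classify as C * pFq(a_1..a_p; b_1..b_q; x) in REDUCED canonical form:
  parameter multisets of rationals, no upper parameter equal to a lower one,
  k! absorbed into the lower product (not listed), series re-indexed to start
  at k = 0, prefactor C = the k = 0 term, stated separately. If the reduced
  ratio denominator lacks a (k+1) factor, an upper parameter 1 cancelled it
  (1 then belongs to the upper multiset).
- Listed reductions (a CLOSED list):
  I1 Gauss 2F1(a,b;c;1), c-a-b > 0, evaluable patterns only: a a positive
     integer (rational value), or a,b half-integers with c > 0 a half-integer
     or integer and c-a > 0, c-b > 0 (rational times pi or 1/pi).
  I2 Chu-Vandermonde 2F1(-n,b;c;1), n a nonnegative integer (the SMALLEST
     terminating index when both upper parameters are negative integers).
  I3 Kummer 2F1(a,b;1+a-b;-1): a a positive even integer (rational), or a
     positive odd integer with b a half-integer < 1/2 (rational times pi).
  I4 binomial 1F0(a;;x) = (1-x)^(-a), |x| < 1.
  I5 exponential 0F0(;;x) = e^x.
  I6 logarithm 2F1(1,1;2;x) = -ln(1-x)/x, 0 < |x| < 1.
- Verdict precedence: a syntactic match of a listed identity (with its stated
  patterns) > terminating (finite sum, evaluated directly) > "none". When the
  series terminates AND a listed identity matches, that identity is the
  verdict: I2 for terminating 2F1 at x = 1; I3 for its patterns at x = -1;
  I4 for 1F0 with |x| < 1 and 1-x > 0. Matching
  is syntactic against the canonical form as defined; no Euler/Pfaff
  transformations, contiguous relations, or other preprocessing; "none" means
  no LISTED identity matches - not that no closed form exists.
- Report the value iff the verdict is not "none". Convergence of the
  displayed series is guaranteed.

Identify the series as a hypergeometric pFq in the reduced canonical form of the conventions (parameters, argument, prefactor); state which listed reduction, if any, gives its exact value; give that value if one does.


First insight: t_0 being -\frac{2}{7}, the lower running product (C = -2/7, x = 3/4) is a rising factorial.
Term ratio: r(k) = \frac{3}{4} * (k-\frac{7}{2}) (k+\frac{1}{4}) / [(k+4) (k+1)] - rational in k. x = \frac{3}{4}; t_0 = -\frac{2}{7}; negate the roots.

x = \frac{3}{4} here; the reduced form reads 2F1, upper {-\frac{7}{2}, \frac{1}{4}}, lower {4}, C = -\frac{2}{7}. Verdict: none. Every listed pattern misses the 2F1 form at \frac{3}{4}, upper {-\frac{7}{2}, \frac{1}{4}}.
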